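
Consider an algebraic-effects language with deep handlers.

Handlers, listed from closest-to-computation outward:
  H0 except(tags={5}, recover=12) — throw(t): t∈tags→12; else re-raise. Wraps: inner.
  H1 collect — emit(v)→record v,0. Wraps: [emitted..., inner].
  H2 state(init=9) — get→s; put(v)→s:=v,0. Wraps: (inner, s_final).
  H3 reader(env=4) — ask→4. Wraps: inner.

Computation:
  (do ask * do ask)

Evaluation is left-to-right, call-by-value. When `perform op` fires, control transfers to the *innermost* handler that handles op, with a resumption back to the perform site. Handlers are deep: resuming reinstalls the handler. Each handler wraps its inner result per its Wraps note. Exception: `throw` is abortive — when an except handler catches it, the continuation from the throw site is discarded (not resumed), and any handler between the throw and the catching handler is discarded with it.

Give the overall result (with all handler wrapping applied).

Answer: ([16], 9)

Working:
ask @ H3 ⇒ 4
ask @ H3 ⇒ 4
H0 returns 16
H1 returns [16]
H2 returns ([16], 9)
H3 returns ([16], 9)
= ([16], 9)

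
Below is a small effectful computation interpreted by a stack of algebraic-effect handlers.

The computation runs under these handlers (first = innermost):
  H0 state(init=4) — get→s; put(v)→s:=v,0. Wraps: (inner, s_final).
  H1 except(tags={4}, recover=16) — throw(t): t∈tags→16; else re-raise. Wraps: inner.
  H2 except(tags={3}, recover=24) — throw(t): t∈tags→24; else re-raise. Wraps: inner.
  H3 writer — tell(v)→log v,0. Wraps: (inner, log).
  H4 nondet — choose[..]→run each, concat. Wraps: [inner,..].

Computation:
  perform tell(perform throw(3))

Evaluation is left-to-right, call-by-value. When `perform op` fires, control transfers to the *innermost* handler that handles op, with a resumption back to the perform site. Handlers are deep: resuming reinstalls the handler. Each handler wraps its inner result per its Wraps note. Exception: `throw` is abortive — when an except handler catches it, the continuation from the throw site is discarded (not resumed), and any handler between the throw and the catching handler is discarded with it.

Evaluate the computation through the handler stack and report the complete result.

Evaluation trace:
throw(3) @ H1 re-raised
throw(3) @ H2 caught ⇒ 24
H3 returns (24, ())
H4 returns [(24, ())]
= [(24, ())]

Answer: [(24, ())]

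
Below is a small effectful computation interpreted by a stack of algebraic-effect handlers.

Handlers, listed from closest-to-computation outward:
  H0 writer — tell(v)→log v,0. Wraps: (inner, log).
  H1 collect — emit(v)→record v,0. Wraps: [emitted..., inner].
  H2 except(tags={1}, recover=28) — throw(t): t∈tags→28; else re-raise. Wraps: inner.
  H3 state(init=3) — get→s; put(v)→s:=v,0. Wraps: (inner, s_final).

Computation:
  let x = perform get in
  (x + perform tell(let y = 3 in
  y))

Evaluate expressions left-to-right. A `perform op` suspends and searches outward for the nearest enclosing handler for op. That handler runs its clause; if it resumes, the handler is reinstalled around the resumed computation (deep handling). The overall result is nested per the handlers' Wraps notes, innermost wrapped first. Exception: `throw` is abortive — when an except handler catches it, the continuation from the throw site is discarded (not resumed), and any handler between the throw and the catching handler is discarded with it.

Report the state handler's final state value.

Working:
get @ H3 ⇒ 3
tell(3) @ H0 ⇒ log+=3
H0 returns (3, (3))
H1 returns [(3, (3))]
H2 returns [(3, (3))]
H3 returns ([(3, (3))], 3)
= ([(3, (3))], 3)

Answer: 3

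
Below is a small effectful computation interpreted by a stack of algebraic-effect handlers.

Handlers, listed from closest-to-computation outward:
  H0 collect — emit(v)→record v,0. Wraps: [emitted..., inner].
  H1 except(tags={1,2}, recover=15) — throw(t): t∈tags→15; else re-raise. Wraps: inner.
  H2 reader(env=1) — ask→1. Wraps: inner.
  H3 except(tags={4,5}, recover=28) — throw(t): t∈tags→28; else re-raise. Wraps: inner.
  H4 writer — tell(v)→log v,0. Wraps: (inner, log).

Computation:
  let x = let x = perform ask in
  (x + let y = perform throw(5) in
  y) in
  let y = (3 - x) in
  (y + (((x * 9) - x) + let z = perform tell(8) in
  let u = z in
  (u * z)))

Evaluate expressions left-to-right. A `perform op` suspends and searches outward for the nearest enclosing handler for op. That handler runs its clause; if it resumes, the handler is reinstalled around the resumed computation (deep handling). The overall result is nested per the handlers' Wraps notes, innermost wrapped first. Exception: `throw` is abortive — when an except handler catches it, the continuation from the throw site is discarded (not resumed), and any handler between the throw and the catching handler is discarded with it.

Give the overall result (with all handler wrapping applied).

Evaluation trace:
ask @ H2 ⇒ 1
throw(5) @ H1 re-raised
throw(5) @ H3 caught ⇒ 28
H4 returns (28, ())
= (28, ())

Answer: (28, ())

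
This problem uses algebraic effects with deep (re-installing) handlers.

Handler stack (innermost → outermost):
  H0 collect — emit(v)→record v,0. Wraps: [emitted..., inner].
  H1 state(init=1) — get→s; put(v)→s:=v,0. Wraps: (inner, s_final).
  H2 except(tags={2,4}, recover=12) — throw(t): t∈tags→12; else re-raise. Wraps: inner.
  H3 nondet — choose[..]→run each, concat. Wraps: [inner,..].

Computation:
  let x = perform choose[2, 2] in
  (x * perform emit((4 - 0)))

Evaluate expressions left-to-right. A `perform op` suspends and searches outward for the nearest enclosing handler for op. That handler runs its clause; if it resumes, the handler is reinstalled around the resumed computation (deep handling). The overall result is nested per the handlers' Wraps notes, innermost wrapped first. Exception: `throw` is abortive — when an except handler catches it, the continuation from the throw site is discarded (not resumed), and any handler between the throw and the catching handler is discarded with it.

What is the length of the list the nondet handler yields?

Answer: 2

Evaluation trace:
choose[2, 2] @ H3
  branch[0] choose=2:
    emit(4) @ H0 ⇒ out+=4
    H0 returns [4, 0]
    H1 returns ([4, 0], 1)
    H2 returns ([4, 0], 1)
    H3 returns [([4, 0], 1)]
  branch[1] choose=2:
    emit(4) @ H0 ⇒ out+=4
    H0 returns [4, 0]
    H1 returns ([4, 0], 1)
    H2 returns ([4, 0], 1)
    H3 returns [([4, 0], 1)]
= [([4, 0], 1), ([4, 0], 1)]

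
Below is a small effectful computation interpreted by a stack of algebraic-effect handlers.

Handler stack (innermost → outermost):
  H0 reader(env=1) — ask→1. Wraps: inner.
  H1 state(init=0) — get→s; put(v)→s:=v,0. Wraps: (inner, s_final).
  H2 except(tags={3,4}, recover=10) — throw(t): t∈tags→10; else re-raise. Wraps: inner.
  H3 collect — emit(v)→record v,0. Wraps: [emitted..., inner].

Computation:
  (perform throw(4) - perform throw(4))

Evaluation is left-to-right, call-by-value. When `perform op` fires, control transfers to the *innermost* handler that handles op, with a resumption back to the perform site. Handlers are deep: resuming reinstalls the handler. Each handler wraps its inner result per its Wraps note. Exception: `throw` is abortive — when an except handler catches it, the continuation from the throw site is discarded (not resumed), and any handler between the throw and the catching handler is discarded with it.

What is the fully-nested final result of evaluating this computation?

Answer: [10]

Step-by-step:
throw(4) @ H2 caught ⇒ 10
H3 returns [10]
= [10]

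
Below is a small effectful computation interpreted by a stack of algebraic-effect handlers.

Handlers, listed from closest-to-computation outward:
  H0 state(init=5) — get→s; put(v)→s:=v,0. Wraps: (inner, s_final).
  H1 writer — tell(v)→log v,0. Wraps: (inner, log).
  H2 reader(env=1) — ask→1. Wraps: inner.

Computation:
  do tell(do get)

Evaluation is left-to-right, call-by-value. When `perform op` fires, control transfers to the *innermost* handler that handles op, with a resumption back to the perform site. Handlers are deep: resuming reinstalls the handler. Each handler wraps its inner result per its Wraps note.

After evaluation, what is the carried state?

Answer: 5

Step-by-step:
get @ H0 ⇒ 5
tell(5) @ H1 ⇒ log+=5
H0 returns (0, 5)
H1 returns ((0, 5), (5))
H2 returns ((0, 5), (5))
= ((0, 5), (5))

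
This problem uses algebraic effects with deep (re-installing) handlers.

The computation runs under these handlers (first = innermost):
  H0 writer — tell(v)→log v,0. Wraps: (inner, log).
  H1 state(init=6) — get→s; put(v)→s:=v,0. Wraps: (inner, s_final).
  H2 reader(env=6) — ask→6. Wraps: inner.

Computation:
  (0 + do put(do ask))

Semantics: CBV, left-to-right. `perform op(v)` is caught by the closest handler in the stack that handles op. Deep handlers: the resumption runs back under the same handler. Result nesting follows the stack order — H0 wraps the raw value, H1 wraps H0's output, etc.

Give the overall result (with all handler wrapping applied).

Answer: ((0, ()), 6)

Working:
ask @ H2 ⇒ 6
put(6) @ H1 ⇒ s:=6
H0 returns (0, ())
H1 returns ((0, ()), 6)
H2 returns ((0, ()), 6)
= ((0, ()), 6)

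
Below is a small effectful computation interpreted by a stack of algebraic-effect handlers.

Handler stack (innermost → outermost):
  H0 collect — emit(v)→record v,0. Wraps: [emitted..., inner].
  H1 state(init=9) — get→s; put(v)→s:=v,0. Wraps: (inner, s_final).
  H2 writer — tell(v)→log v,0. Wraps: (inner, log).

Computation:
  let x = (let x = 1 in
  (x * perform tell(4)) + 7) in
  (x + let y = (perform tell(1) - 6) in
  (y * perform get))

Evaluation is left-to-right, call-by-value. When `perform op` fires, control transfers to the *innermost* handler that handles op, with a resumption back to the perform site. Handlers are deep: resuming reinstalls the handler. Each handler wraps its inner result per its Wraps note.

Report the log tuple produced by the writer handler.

Step-by-step:
tell(4) @ H2 ⇒ log+=4
tell(1) @ H2 ⇒ log+=1
get @ H1 ⇒ 9
H0 returns [-47]
H1 returns ([-47], 9)
H2 returns (([-47], 9), (4, 1))
= (([-47], 9), (4, 1))

Answer: (4, 1)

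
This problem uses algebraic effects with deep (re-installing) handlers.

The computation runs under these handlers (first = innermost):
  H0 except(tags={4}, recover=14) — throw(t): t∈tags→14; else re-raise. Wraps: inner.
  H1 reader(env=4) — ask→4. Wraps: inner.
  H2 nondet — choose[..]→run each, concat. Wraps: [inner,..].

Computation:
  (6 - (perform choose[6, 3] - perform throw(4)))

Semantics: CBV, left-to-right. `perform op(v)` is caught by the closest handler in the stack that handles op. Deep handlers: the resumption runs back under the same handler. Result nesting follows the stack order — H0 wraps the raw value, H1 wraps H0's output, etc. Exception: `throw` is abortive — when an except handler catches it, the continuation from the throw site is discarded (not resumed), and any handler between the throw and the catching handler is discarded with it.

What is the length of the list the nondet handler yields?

Evaluation trace:
choose[6, 3] @ H2
  branch[0] choose=6:
    throw(4) @ H0 caught ⇒ 14
    H1 returns 14
    H2 returns [14]
  branch[1] choose=3:
    throw(4) @ H0 caught ⇒ 14
    H1 returns 14
    H2 returns [14]
= [14, 14]

Answer: 2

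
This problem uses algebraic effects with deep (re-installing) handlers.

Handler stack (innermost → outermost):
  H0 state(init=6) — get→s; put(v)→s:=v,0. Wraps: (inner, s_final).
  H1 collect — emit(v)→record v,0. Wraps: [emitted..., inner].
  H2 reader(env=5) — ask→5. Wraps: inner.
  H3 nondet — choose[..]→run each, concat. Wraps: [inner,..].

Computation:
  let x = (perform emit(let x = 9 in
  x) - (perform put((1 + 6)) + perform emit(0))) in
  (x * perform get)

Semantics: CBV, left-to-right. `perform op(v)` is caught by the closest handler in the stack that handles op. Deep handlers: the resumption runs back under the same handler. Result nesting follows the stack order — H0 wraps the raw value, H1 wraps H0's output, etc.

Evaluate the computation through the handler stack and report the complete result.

Answer: [[9, 0, (0, 7)]]

Evaluation trace:
emit(9) @ H1 ⇒ out+=9
put(7) @ H0 ⇒ s:=7
emit(0) @ H1 ⇒ out+=0
get @ H0 ⇒ 7
H0 returns (0, 7)
H1 returns [9, 0, (0, 7)]
H2 returns [9, 0, (0, 7)]
H3 returns [[9, 0, (0, 7)]]
= [[9, 0, (0, 7)]]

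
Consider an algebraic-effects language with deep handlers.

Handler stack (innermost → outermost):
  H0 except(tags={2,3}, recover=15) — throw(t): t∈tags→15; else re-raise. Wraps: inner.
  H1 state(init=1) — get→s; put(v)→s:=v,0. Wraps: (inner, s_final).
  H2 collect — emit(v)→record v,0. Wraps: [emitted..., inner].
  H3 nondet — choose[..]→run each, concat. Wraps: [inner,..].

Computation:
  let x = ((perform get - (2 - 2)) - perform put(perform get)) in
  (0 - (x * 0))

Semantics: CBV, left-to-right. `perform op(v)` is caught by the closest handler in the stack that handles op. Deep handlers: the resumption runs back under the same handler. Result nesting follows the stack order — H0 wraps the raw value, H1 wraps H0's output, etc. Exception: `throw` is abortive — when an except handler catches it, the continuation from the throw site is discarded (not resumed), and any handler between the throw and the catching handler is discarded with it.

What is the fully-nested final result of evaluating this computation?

Answer: [[(0, 1)]]

Working:
get @ H1 ⇒ 1
get @ H1 ⇒ 1
put(1) @ H1 ⇒ s:=1
H0 returns 0
H1 returns (0, 1)
H2 returns [(0, 1)]
H3 returns [[(0, 1)]]
= [[(0, 1)]]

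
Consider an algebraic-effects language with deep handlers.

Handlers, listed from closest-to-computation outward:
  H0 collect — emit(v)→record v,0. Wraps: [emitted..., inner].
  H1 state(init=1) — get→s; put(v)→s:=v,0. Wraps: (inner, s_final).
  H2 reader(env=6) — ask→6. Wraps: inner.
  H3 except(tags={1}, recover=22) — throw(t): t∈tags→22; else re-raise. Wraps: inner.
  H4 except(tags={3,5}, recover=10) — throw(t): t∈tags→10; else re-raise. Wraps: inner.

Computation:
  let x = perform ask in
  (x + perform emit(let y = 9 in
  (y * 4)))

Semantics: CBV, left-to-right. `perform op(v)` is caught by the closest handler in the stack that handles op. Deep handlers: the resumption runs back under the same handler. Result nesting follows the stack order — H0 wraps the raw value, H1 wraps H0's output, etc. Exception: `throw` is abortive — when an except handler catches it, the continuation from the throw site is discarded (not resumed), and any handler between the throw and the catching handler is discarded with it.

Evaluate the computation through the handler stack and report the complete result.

Evaluation trace:
ask @ H2 ⇒ 6
emit(36) @ H0 ⇒ out+=36
H0 returns [36, 6]
H1 returns ([36, 6], 1)
H2 returns ([36, 6], 1)
H3 returns ([36, 6], 1)
H4 returns ([36, 6], 1)
= ([36, 6], 1)

Answer: ([36, 6], 1)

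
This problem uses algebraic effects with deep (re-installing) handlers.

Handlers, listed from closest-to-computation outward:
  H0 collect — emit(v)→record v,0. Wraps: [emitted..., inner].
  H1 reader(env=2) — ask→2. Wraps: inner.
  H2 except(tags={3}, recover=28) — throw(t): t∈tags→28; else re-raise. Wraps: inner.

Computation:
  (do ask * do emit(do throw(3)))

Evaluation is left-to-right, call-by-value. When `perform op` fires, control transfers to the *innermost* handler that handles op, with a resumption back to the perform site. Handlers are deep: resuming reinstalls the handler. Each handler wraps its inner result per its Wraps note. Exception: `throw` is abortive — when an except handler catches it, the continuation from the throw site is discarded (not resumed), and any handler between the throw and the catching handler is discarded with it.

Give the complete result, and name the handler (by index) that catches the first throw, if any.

Working:
ask @ H1 ⇒ 2
throw(3) @ H2 caught ⇒ 28
= 28

Answer: 28 ; first throw caught by: H2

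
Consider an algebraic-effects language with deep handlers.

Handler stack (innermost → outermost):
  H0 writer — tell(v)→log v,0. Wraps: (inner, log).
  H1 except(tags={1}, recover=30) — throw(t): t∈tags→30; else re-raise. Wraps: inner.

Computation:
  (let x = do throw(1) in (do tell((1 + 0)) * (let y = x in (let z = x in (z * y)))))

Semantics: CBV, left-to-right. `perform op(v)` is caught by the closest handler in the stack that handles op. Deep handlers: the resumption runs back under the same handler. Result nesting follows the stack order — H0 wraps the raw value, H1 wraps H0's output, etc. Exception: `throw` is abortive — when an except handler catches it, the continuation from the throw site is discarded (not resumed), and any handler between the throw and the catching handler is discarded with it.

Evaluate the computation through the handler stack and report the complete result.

Answer: 30

Working:
throw(1) @ H1 caught ⇒ 30
= 30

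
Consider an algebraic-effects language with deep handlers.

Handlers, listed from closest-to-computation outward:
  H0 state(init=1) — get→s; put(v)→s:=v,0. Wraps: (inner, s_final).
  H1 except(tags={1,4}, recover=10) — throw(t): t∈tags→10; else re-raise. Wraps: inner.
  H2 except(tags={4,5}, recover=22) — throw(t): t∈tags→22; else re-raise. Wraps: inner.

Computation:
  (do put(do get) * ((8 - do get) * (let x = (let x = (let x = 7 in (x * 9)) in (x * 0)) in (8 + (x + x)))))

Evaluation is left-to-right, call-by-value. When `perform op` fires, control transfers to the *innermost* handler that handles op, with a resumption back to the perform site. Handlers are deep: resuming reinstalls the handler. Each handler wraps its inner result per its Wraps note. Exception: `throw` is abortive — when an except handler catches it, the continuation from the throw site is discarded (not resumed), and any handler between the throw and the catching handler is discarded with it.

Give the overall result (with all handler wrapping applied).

Evaluation trace:
get @ H0 ⇒ 1
put(1) @ H0 ⇒ s:=1
get @ H0 ⇒ 1
H0 returns (0, 1)
H1 returns (0, 1)
H2 returns (0, 1)
= (0, 1)

Answer: (0, 1)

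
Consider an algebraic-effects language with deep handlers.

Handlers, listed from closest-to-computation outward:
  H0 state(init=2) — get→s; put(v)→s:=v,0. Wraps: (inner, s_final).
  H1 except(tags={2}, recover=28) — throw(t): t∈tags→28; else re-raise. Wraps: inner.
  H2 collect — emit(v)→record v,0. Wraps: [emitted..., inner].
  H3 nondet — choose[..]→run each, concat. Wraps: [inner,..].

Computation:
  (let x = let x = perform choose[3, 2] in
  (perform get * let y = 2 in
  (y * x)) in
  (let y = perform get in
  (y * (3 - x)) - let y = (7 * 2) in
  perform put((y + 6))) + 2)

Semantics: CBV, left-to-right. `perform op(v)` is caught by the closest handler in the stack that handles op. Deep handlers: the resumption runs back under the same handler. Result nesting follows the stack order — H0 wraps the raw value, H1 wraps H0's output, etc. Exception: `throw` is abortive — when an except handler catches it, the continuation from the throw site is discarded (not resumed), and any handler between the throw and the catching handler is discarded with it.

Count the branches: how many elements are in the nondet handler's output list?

Step-by-step:
choose[3, 2] @ H3
  branch[0] choose=3:
    get @ H0 ⇒ 2
    get @ H0 ⇒ 2
    put(20) @ H0 ⇒ s:=20
    H0 returns (-16, 20)
    H1 returns (-16, 20)
    H2 returns [(-16, 20)]
    H3 returns [[(-16, 20)]]
  branch[1] choose=2:
    get @ H0 ⇒ 2
    get @ H0 ⇒ 2
    put(20) @ H0 ⇒ s:=20
    H0 returns (-8, 20)
    H1 returns (-8, 20)
    H2 returns [(-8, 20)]
    H3 returns [[(-8, 20)]]
= [[(-16, 20)], [(-8, 20)]]

Answer: 2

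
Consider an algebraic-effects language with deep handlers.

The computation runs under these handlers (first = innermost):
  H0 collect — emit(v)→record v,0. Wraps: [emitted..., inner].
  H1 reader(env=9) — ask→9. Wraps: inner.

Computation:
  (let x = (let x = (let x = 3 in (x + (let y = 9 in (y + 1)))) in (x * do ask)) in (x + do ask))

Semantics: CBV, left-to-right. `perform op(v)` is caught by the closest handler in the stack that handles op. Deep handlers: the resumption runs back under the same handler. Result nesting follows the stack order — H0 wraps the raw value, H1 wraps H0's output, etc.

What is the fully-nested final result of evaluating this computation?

Working:
ask @ H1 ⇒ 9
ask @ H1 ⇒ 9
H0 returns [126]
H1 returns [126]
= [126]

Answer: [126]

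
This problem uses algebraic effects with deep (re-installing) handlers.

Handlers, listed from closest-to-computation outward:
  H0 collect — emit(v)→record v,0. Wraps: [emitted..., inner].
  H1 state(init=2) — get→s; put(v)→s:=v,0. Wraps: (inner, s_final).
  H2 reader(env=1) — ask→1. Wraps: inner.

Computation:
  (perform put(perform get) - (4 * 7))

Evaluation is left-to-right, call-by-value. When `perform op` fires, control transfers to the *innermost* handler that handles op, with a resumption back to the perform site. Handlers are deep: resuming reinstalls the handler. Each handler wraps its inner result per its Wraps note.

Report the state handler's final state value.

Evaluation trace:
get @ H1 ⇒ 2
put(2) @ H1 ⇒ s:=2
H0 returns [-28]
H1 returns ([-28], 2)
H2 returns ([-28], 2)
= ([-28], 2)

Answer: 2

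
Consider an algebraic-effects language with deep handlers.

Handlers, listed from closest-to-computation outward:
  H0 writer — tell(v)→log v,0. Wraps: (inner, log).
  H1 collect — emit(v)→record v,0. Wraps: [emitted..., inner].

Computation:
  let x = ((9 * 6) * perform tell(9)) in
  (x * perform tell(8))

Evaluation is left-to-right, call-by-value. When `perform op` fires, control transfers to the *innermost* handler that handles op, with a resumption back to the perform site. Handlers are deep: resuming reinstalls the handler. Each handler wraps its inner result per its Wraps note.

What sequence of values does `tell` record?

Answer: (9, 8)

Step-by-step:
tell(9) @ H0 ⇒ log+=9
tell(8) @ H0 ⇒ log+=8
H0 returns (0, (9, 8))
H1 returns [(0, (9, 8))]
= [(0, (9, 8))]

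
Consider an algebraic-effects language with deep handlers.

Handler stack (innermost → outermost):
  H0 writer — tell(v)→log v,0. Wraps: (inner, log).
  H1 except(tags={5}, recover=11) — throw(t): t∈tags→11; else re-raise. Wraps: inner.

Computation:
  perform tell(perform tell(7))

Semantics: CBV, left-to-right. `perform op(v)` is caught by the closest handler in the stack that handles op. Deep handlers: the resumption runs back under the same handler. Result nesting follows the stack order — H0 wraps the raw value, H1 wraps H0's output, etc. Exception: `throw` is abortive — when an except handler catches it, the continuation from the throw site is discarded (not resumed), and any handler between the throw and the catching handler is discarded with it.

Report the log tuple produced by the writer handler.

Working:
tell(7) @ H0 ⇒ log+=7
tell(0) @ H0 ⇒ log+=0
H0 returns (0, (7, 0))
H1 returns (0, (7, 0))
= (0, (7, 0))

Answer: (7, 0)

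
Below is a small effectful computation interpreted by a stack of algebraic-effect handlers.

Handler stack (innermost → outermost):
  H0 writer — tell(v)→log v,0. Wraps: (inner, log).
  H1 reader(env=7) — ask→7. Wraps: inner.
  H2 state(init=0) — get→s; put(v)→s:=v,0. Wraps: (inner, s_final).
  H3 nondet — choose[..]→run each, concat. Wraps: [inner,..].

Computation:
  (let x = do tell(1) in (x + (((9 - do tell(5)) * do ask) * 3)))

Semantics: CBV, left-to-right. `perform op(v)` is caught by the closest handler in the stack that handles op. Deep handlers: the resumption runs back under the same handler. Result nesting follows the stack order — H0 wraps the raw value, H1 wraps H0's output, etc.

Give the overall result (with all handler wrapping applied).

Step-by-step:
tell(1) @ H0 ⇒ log+=1
tell(5) @ H0 ⇒ log+=5
ask @ H1 ⇒ 7
H0 returns (189, (1, 5))
H1 returns (189, (1, 5))
H2 returns ((189, (1, 5)), 0)
H3 returns [((189, (1, 5)), 0)]
= [((189, (1, 5)), 0)]

Answer: [((189, (1, 5)), 0)]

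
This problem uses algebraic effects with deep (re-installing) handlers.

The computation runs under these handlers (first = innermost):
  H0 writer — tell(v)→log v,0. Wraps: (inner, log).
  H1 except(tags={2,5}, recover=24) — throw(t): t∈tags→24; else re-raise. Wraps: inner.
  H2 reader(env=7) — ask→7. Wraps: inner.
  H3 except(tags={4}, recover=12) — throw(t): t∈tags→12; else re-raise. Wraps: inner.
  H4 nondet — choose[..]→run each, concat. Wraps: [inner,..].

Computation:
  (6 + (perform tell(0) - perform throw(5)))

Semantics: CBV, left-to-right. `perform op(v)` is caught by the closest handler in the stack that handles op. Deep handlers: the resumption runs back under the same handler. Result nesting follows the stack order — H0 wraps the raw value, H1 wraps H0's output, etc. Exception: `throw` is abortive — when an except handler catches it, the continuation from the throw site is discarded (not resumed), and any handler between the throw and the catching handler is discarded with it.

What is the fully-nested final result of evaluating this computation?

Answer: [24]

Working:
tell(0) @ H0 ⇒ log+=0
throw(5) @ H1 caught ⇒ 24
H2 returns 24
H3 returns 24
H4 returns [24]
= [24]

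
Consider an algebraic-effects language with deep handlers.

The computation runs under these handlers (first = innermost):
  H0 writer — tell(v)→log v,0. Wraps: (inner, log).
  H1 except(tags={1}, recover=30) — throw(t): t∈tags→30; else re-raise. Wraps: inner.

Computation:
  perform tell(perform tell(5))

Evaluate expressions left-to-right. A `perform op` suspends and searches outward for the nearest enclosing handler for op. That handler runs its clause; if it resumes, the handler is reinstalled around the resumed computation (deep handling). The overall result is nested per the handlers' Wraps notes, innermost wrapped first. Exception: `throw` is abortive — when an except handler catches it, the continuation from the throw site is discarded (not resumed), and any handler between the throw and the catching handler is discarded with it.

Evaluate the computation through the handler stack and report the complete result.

Answer: (0, (5, 0))

Step-by-step:
tell(5) @ H0 ⇒ log+=5
tell(0) @ H0 ⇒ log+=0
H0 returns (0, (5, 0))
H1 returns (0, (5, 0))
= (0, (5, 0))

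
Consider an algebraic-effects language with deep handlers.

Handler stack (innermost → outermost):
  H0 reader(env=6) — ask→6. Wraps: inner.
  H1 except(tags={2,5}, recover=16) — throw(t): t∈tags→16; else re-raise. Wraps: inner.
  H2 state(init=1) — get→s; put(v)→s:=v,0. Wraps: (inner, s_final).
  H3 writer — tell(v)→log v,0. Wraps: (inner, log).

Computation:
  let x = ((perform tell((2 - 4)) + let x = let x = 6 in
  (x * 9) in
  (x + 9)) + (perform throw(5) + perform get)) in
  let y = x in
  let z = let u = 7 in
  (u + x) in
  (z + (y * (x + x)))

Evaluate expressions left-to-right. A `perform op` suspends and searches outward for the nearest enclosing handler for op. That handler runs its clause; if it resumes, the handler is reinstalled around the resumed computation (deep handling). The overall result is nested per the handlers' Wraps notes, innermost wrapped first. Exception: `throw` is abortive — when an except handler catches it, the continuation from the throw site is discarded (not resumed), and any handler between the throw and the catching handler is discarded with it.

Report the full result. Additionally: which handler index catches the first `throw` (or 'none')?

Evaluation trace:
tell(-2) @ H3 ⇒ log+=-2
throw(5) @ H1 caught ⇒ 16
H2 returns (16, 1)
H3 returns ((16, 1), (-2))
= ((16, 1), (-2))

Answer: ((16, 1), (-2)) ; first throw caught by: H1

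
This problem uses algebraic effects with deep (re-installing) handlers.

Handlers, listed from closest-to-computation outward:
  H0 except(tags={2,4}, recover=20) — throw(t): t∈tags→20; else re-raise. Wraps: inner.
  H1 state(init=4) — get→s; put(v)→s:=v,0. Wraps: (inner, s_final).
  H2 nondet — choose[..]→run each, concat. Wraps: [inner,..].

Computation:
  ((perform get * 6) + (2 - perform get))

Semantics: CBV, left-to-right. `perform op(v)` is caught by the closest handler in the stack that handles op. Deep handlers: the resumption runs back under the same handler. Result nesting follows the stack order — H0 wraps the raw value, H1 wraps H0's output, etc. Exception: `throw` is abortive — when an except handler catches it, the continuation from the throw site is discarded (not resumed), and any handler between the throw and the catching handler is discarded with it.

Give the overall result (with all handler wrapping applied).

Step-by-step:
get @ H1 ⇒ 4
get @ H1 ⇒ 4
H0 returns 22
H1 returns (22, 4)
H2 returns [(22, 4)]
= [(22, 4)]

Answer: [(22, 4)]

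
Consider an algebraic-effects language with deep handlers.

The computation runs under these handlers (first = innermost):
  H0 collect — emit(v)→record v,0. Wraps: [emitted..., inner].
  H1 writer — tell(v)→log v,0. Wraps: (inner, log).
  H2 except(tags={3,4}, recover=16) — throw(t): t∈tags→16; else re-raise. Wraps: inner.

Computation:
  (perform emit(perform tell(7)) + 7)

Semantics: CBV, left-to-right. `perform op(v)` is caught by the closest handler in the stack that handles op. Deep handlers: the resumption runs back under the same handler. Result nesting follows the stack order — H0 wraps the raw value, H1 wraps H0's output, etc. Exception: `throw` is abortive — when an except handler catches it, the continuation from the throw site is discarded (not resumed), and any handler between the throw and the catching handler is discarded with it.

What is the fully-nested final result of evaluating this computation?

Answer: ([0, 7], (7))

Evaluation trace:
tell(7) @ H1 ⇒ log+=7
emit(0) @ H0 ⇒ out+=0
H0 returns [0, 7]
H1 returns ([0, 7], (7))
H2 returns ([0, 7], (7))
= ([0, 7], (7))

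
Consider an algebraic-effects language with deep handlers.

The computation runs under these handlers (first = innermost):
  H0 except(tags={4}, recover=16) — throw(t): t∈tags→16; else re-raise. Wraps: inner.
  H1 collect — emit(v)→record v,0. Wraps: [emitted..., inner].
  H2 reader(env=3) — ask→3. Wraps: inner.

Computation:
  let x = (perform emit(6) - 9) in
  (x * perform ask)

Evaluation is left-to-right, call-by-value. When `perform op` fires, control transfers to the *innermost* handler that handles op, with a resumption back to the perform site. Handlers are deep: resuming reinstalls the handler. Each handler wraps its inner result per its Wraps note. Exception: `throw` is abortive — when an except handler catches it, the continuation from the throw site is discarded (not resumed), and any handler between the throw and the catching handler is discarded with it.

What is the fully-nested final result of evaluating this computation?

Answer: [6, -27]

Evaluation trace:
emit(6) @ H1 ⇒ out+=6
ask @ H2 ⇒ 3
H0 returns -27
H1 returns [6, -27]
H2 returns [6, -27]
= [6, -27]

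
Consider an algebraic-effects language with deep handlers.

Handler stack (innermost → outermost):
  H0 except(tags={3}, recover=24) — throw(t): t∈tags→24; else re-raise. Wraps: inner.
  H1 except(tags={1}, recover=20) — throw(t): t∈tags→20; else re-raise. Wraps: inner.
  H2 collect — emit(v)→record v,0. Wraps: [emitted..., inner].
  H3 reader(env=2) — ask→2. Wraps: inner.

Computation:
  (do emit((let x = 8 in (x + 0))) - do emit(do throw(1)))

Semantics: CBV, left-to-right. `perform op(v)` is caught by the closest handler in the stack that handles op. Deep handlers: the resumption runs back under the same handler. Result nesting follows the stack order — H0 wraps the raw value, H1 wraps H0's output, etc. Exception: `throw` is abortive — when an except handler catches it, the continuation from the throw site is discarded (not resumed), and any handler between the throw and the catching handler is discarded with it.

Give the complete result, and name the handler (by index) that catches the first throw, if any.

Answer: [8, 20] ; first throw caught by: H1

Working:
emit(8) @ H2 ⇒ out+=8
throw(1) @ H0 re-raised
throw(1) @ H1 caught ⇒ 20
H2 returns [8, 20]
H3 returns [8, 20]
= [8, 20]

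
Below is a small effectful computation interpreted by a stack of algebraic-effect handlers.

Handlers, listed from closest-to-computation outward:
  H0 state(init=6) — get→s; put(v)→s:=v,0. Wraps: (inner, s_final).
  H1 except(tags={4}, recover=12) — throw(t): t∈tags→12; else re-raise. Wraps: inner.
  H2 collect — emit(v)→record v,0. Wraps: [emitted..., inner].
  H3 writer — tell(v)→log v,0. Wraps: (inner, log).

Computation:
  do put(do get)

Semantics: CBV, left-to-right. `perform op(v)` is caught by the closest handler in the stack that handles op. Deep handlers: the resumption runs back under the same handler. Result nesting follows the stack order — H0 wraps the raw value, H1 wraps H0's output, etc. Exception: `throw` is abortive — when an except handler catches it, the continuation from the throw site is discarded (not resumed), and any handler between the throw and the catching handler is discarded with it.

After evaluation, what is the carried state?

Answer: 6

Evaluation trace:
get @ H0 ⇒ 6
put(6) @ H0 ⇒ s:=6
H0 returns (0, 6)
H1 returns (0, 6)
H2 returns [(0, 6)]
H3 returns ([(0, 6)], ())
= ([(0, 6)], ())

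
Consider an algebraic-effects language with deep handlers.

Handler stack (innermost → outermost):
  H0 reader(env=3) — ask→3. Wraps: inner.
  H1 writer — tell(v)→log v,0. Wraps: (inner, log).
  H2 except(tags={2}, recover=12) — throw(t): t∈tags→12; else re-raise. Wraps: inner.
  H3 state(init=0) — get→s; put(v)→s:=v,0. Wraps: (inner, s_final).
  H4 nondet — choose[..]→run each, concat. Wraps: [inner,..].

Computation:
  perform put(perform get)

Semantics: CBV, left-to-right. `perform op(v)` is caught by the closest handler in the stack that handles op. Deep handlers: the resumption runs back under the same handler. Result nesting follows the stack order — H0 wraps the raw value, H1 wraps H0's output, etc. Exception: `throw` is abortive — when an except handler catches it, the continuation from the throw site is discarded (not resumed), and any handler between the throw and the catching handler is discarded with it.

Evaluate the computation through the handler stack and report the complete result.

Answer: [((0, ()), 0)]

Evaluation trace:
get @ H3 ⇒ 0
put(0) @ H3 ⇒ s:=0
H0 returns 0
H1 returns (0, ())
H2 returns (0, ())
H3 returns ((0, ()), 0)
H4 returns [((0, ()), 0)]
= [((0, ()), 0)]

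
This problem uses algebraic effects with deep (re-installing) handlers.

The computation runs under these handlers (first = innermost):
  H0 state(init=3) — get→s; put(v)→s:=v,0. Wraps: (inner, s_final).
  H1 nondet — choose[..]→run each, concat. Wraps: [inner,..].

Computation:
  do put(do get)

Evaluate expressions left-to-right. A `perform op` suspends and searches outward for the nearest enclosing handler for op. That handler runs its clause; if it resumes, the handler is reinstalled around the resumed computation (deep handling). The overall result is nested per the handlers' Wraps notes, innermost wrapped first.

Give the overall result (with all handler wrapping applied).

Working:
get @ H0 ⇒ 3
put(3) @ H0 ⇒ s:=3
H0 returns (0, 3)
H1 returns [(0, 3)]
= [(0, 3)]

Answer: [(0, 3)]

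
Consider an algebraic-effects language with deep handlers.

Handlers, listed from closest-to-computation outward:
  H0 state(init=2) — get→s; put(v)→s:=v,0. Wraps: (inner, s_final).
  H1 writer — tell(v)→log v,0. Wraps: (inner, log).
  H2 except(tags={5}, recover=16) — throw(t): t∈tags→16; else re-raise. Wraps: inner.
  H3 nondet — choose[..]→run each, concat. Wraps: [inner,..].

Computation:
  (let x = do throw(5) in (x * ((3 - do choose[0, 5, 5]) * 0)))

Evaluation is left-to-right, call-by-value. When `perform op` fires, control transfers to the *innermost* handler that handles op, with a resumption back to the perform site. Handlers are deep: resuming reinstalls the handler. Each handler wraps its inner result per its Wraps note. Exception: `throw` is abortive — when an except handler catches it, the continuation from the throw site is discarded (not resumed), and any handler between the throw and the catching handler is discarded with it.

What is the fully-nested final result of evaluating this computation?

Evaluation trace:
throw(5) @ H2 caught ⇒ 16
H3 returns [16]
= [16]

Answer: [16]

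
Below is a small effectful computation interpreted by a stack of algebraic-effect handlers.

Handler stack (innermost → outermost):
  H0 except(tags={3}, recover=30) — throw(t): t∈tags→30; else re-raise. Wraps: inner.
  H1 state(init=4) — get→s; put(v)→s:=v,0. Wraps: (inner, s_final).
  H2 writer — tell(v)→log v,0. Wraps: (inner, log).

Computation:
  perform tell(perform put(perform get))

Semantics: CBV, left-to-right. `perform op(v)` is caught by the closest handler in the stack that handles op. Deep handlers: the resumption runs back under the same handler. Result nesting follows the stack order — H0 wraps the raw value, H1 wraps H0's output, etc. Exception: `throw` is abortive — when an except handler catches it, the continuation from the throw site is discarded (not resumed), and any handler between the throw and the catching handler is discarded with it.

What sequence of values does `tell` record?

Answer: (0)

Evaluation trace:
get @ H1 ⇒ 4
put(4) @ H1 ⇒ s:=4
tell(0) @ H2 ⇒ log+=0
H0 returns 0
H1 returns (0, 4)
H2 returns ((0, 4), (0))
= ((0, 4), (0))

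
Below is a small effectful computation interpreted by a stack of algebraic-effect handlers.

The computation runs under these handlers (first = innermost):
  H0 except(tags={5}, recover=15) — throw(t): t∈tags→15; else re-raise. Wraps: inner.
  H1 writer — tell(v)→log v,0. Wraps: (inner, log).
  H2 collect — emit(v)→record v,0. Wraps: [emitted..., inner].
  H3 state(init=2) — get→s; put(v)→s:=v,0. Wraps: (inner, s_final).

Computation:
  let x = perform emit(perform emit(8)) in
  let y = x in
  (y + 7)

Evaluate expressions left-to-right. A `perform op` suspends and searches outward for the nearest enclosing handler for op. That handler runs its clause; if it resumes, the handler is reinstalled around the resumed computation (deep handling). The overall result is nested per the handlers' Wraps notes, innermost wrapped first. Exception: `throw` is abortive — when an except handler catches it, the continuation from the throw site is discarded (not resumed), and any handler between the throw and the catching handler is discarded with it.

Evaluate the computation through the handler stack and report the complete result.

Evaluation trace:
emit(8) @ H2 ⇒ out+=8
emit(0) @ H2 ⇒ out+=0
H0 returns 7
H1 returns (7, ())
H2 returns [8, 0, (7, ())]
H3 returns ([8, 0, (7, ())], 2)
= ([8, 0, (7, ())], 2)

Answer: ([8, 0, (7, ())], 2)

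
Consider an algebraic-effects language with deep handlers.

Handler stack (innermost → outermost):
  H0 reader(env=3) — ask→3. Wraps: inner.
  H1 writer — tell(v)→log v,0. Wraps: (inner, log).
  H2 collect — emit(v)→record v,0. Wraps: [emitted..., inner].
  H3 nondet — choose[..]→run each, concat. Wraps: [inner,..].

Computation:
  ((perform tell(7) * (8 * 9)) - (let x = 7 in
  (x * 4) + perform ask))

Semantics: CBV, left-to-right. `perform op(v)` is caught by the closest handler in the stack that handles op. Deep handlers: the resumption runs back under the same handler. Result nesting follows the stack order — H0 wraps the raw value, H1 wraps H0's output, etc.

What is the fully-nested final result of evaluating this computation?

Answer: [[(-31, (7))]]

Step-by-step:
tell(7) @ H1 ⇒ log+=7
ask @ H0 ⇒ 3
H0 returns -31
H1 returns (-31, (7))
H2 returns [(-31, (7))]
H3 returns [[(-31, (7))]]
= [[(-31, (7))]]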